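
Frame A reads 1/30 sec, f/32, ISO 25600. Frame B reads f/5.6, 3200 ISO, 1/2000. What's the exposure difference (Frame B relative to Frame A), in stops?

Aperture: f/32 → f/22 → f/16 → f/11 → f/8 → f/5.6 — 5 stops wider (brighter).
Shutter speed: 1/30 → 1/60 → 1/125 → 1/250 → 1/500 → 1/1000 → 1/2000 — 6 stops shorter (darker).
ISO: 25600 → 12800 → 6400 → 3200 — 3 stops dropped (darker).
Net: +5 −6 −3 = −4 stops.

4 stops darker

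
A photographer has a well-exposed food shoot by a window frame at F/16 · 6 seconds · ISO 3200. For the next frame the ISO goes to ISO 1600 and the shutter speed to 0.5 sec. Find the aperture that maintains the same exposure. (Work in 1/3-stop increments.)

ISO: 3200 → 2500 → 2000 → 1600 — 1 stop dropped (darker).
Shutter speed: 6 → 5 → 4 → 3.2 → 2.5 → 2 → 1.6 → 1.3 → 1 → 0.8 → 0.6 → 0.5 — 3 2/3 stops faster (darker).
Net change so far: 4 2/3 stops darker. Offset with the aperture: f/16 → f/14 → f/13 → f/11 → f/10 → f/9 → f/8 → f/7.1 → f/6.3 → f/5.6 → f/5 → f/4.5 → f/4 → f/3.5 → f/3.2.

f/3.2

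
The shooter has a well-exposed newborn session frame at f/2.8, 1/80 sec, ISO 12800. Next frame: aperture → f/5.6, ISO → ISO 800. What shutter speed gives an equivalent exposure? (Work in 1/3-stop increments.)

0.8 s

Aperture: f/2.8 → f/3.2 → f/3.5 → f/4 → f/4.5 → f/5 → f/5.6 — 2 stops narrower (darker).
ISO: 12800 → 10000 → 8000 → 6400 → 5000 → 4000 → 3200 → 2500 → 2000 → 1600 → 1250 → 1000 → 800 — 4 stops dropped (darker).
Net change so far: 6 stops darker. Offset with the shutter speed: 1/80 → 1/60 → 1/50 → 1/40 → 1/30 → 1/25 → 1/20 → 1/15 → 1/13 → 1/10 → 1/8 → 1/6 → 1/5 → 1/4 → 0.3 → 0.4 → 0.5 → 0.6 → 0.8.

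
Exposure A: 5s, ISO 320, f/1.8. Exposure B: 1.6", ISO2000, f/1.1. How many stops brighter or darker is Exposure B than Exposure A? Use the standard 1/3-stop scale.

2 1/3 stops brighter

Aperture: f/1.8 → f/1.6 → f/1.4 → f/1.2 → f/1.1 — 1 1/3 stops opened up (brighter).
Shutter speed: 5 → 4 → 3.2 → 2.5 → 2 → 1.6 — 1 2/3 stops shorter (darker).
ISO: 320 → 400 → 500 → 640 → 800 → 1000 → 1250 → 1600 → 2000 — 2 2/3 stops raised (brighter).
Net: +1 1/3 −1 2/3 +2 2/3 = +2 1/3 stops.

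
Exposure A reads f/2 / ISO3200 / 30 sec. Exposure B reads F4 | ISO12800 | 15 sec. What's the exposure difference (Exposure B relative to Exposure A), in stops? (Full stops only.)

Aperture: f/2 → f/2.8 → f/4 — 2 stops stopped down (darker).
Shutter speed: 30 → 15 — 1 stop shorter (darker).
ISO: 3200 → 6400 → 12800 — 2 stops higher (brighter).
Net: −2 −1 +2 = −1 stop.

1 stop darker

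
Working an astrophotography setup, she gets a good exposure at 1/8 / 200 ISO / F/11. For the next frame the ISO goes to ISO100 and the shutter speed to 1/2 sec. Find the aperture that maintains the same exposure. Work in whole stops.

ISO: 200 → 100 — 1 stop dropped (darker).
Shutter speed: 1/8 → 1/4 → 1/2 — 2 stops slower (brighter).
Net change so far: 1 stop brighter. Offset with the aperture: f/11 → f/16.

f/16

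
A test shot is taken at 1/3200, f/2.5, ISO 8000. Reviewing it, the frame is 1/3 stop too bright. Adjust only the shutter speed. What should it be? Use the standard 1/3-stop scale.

Overexposed by 1/3 stop → need 1/3 stop darker.
Shutter speed: 1/3200 → 1/4000.

1/4000s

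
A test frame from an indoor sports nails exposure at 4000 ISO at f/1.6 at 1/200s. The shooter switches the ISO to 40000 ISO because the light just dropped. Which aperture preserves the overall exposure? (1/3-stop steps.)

ISO: 4000 → 5000 → 6400 → 8000 → 10000 → 12800 → 16000 → 20000 → 25600 → 32000 → 40000 — 3 1/3 stops higher (brighter).
Need 3 1/3 stops darker from the aperture: f/1.6 → f/1.8 → f/2 → f/2.2 → f/2.5 → f/2.8 → f/3.2 → f/3.5 → f/4 → f/4.5 → f/5.

f/5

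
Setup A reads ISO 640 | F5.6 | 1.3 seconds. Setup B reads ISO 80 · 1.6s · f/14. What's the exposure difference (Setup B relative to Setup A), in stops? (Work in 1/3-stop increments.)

5 1/3 stops darker

Aperture: f/5.6 → f/6.3 → f/7.1 → f/8 → f/9 → f/10 → f/11 → f/13 → f/14 — 2 2/3 stops smaller aperture (darker).
Shutter speed: 1.3 → 1.6 — 1/3 stop longer (brighter).
ISO: 640 → 500 → 400 → 320 → 250 → 200 → 160 → 125 → 100 → 80 — 3 stops dropped (darker).
Net: −2 2/3 +1/3 −3 = −5 1/3 stops.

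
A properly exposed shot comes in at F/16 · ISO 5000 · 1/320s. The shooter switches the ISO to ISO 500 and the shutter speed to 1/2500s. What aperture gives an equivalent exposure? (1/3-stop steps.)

ISO: 5000 → 4000 → 3200 → 2500 → 2000 → 1600 → 1250 → 1000 → 800 → 640 → 500 — 3 1/3 stops lower (darker).
Shutter speed: 1/320 → 1/400 → 1/500 → 1/640 → 1/800 → 1/1000 → 1/1250 → 1/1600 → 1/2000 → 1/2500 — 3 stops shorter (darker).
Net change so far: 6 1/3 stops darker. Offset with the aperture: f/16 → f/14 → f/13 → f/11 → f/10 → f/9 → f/8 → f/7.1 → f/6.3 → f/5.6 → f/5 → f/4.5 → f/4 → f/3.5 → f/3.2 → f/2.8 → f/2.5 → f/2.2 → f/2 → f/1.8.

f/1.8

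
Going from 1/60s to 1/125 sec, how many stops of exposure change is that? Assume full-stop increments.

1/60 → 1/125 — count the steps: 1 stop.

1 stop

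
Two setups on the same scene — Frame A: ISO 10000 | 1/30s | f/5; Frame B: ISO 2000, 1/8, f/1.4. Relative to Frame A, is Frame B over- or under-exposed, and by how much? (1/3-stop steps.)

Aperture: f/5 → f/4.5 → f/4 → f/3.5 → f/3.2 → f/2.8 → f/2.5 → f/2.2 → f/2 → f/1.8 → f/1.6 → f/1.4 — 3 2/3 stops opened up (brighter).
Shutter speed: 1/30 → 1/25 → 1/20 → 1/15 → 1/13 → 1/10 → 1/8 — 2 stops slower (brighter).
ISO: 10000 → 8000 → 6400 → 5000 → 4000 → 3200 → 2500 → 2000 — 2 1/3 stops dropped (darker).
Net: +3 2/3 +2 −2 1/3 = +3 1/3 stops.

3 1/3 stops brighter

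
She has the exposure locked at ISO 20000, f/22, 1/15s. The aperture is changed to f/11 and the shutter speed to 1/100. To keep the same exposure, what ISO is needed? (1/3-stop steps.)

Aperture: f/22 → f/20 → f/18 → f/16 → f/14 → f/13 → f/11 — 2 stops wider (brighter).
Shutter speed: 1/15 → 1/20 → 1/25 → 1/30 → 1/40 → 1/50 → 1/60 → 1/80 → 1/100 — 2 2/3 stops faster (darker).
Net change so far: 2/3 stop darker. Offset with the ISO: 20000 → 25600 → 32000.

ISO 32000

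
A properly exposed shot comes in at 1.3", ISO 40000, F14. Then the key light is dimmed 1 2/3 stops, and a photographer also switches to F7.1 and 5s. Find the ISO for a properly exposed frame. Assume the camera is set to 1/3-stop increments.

ISO 8000

Scene light: 1 2/3 stops darker.
Aperture: f/14 → f/13 → f/11 → f/10 → f/9 → f/8 → f/7.1 — 2 stops opened up (brighter).
Shutter speed: 1.3 → 1.6 → 2 → 2.5 → 3.2 → 4 → 5 — 2 stops longer (brighter).
Net so far: 2 1/3 stops brighter. ISO: 40000 → 32000 → 25600 → 20000 → 16000 → 12800 → 10000 → 8000.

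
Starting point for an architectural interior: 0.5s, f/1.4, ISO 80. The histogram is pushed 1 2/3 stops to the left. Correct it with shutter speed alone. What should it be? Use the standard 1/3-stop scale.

1.6 s

Underexposed by 1 2/3 stops → need 1 2/3 stops brighter.
Shutter speed: 0.5 → 0.6 → 0.8 → 1 → 1.3 → 1.6.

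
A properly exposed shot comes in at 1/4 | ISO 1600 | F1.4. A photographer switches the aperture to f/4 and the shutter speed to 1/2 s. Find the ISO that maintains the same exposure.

Aperture: f/1.4 → f/2 → f/2.8 → f/4 — 3 stops narrower (darker).
Shutter speed: 1/4 → 1/2 — 1 stop longer (brighter).
Net change so far: 2 stops darker. Offset with the ISO: 1600 → 3200 → 6400.

ISO 6400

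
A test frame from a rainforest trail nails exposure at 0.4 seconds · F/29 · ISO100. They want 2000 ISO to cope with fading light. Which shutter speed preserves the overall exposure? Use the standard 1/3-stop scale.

ISO: 100 → 125 → 160 → 200 → 250 → 320 → 400 → 500 → 640 → 800 → 1000 → 1250 → 1600 → 2000 — 4 1/3 stops raised (brighter).
Need 4 1/3 stops darker from the shutter speed: 0.4 → 0.3 → 1/4 → 1/5 → 1/6 → 1/8 → 1/10 → 1/13 → 1/15 → 1/20 → 1/25 → 1/30 → 1/40 → 1/50.

1/50s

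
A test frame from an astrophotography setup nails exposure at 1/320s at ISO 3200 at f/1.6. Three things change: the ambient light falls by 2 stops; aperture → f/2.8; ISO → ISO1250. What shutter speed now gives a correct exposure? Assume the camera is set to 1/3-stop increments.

Scene light: 2 stops darker.
Aperture: f/1.6 → f/1.8 → f/2 → f/2.2 → f/2.5 → f/2.8 — 1 2/3 stops smaller aperture (darker).
ISO: 3200 → 2500 → 2000 → 1600 → 1250 — 1 1/3 stops dropped (darker).
Net so far: 5 stops darker. Shutter speed: 1/320 → 1/250 → 1/200 → 1/160 → 1/125 → 1/100 → 1/80 → 1/60 → 1/50 → 1/40 → 1/30 → 1/25 → 1/20 → 1/15 → 1/13 → 1/10.

1/10s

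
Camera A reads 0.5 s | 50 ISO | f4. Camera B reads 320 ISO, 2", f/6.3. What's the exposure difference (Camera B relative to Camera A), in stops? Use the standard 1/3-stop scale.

3 1/3 stops brighter

Aperture: f/4 → f/4.5 → f/5 → f/5.6 → f/6.3 — 1 1/3 stops stopped down (darker).
Shutter speed: 0.5 → 0.6 → 0.8 → 1 → 1.3 → 1.6 → 2 — 2 stops slower (brighter).
ISO: 50 → 64 → 80 → 100 → 125 → 160 → 200 → 250 → 320 — 2 2/3 stops higher (brighter).
Net: −1 1/3 +2 +2 2/3 = +3 1/3 stops.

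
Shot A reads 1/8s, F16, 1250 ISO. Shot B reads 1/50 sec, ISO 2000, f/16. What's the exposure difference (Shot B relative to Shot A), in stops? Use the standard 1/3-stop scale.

2 stops darker

Aperture: unchanged.
Shutter speed: 1/8 → 1/10 → 1/13 → 1/15 → 1/20 → 1/25 → 1/30 → 1/40 → 1/50 — 2 2/3 stops shorter (darker).
ISO: 1250 → 1600 → 2000 — 2/3 stop higher (brighter).
Net: −2 2/3 +2/3 = −2 stops.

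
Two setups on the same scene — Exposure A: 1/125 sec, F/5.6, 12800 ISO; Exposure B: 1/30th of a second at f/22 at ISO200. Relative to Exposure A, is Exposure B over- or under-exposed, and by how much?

Aperture: f/5.6 → f/8 → f/11 → f/16 → f/22 — 4 stops stopped down (darker).
Shutter speed: 1/125 → 1/60 → 1/30 — 2 stops longer (brighter).
ISO: 12800 → 6400 → 3200 → 1600 → 800 → 400 → 200 — 6 stops dropped (darker).
Net: −4 +2 −6 = −8 stops.

8 stops darker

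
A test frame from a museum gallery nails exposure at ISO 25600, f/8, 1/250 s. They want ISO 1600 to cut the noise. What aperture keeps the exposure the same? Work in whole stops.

ISO: 25600 → 12800 → 6400 → 3200 → 1600 — 4 stops lower (darker).
Need 4 stops brighter from the aperture: f/8 → f/5.6 → f/4 → f/2.8 → f/2.

f/2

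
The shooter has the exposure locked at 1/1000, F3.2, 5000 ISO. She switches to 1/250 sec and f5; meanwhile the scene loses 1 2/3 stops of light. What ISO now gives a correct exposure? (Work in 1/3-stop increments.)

ISO 10000

Scene light: 1 2/3 stops darker.
Shutter speed: 1/1000 → 1/800 → 1/640 → 1/500 → 1/400 → 1/320 → 1/250 — 2 stops slower (brighter).
Aperture: f/3.2 → f/3.5 → f/4 → f/4.5 → f/5 — 1 1/3 stops narrower (darker).
Net so far: 1 stop darker. ISO: 5000 → 6400 → 8000 → 10000.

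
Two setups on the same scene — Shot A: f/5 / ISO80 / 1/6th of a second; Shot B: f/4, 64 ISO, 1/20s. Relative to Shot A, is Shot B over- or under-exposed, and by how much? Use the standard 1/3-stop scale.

Aperture: f/5 → f/4.5 → f/4 — 2/3 stop larger aperture (brighter).
Shutter speed: 1/6 → 1/8 → 1/10 → 1/13 → 1/15 → 1/20 — 1 2/3 stops faster (darker).
ISO: 80 → 64 — 1/3 stop lower (darker).
Net: +2/3 −1 2/3 −1/3 = −1 1/3 stops.

1 1/3 stops darker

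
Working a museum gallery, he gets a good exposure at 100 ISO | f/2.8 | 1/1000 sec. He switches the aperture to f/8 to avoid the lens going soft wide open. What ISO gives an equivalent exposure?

ISO 800

Aperture: f/2.8 → f/4 → f/5.6 → f/8 — 3 stops stopped down (darker).
Need 3 stops brighter from the ISO: 100 → 200 → 400 → 800.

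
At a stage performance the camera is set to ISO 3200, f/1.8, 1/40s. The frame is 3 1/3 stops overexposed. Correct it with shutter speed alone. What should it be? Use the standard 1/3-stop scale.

Overexposed by 3 1/3 stops → need 3 1/3 stops darker.
Shutter speed: 1/40 → 1/50 → 1/60 → 1/80 → 1/100 → 1/125 → 1/160 → 1/200 → 1/250 → 1/320 → 1/400.

1/400s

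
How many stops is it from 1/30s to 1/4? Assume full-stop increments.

1/30 → 1/15 → 1/8 → 1/4 — count the steps: 3 stops.

3 stops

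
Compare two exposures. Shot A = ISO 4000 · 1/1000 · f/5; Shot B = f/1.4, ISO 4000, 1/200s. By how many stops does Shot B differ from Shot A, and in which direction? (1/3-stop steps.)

6 stops brighter

Aperture: f/5 → f/4.5 → f/4 → f/3.5 → f/3.2 → f/2.8 → f/2.5 → f/2.2 → f/2 → f/1.8 → f/1.6 → f/1.4 — 3 2/3 stops opened up (brighter).
Shutter speed: 1/1000 → 1/800 → 1/640 → 1/500 → 1/400 → 1/320 → 1/250 → 1/200 — 2 1/3 stops slower (brighter).
ISO: unchanged.
Net: +3 2/3 +2 1/3 = +6 stops.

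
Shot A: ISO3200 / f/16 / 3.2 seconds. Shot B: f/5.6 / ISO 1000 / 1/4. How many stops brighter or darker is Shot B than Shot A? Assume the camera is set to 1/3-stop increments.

Aperture: f/16 → f/14 → f/13 → f/11 → f/10 → f/9 → f/8 → f/7.1 → f/6.3 → f/5.6 — 3 stops opened up (brighter).
Shutter speed: 3.2 → 2.5 → 2 → 1.6 → 1.3 → 1 → 0.8 → 0.6 → 0.5 → 0.4 → 0.3 → 1/4 — 3 2/3 stops shorter (darker).
ISO: 3200 → 2500 → 2000 → 1600 → 1250 → 1000 — 1 2/3 stops dropped (darker).
Net: +3 −3 2/3 −1 2/3 = −2 1/3 stops.

2 1/3 stops darker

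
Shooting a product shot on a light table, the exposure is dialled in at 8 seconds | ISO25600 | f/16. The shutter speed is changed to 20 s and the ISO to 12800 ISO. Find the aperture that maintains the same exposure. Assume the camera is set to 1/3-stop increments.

f/18

Shutter speed: 8 → 10 → 13 → 15 → 20 — 1 1/3 stops slower (brighter).
ISO: 25600 → 20000 → 16000 → 12800 — 1 stop lower (darker).
Net change so far: 1/3 stop brighter. Offset with the aperture: f/16 → f/18.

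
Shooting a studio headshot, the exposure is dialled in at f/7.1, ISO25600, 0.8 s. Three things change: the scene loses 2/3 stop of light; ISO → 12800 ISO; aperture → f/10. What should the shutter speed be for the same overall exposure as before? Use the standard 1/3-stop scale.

Scene light: 2/3 stop darker.
ISO: 25600 → 20000 → 16000 → 12800 — 1 stop dropped (darker).
Aperture: f/7.1 → f/8 → f/9 → f/10 — 1 stop stopped down (darker).
Net so far: 2 2/3 stops darker. Shutter speed: 0.8 → 1 → 1.3 → 1.6 → 2 → 2.5 → 3.2 → 4 → 5.

5 s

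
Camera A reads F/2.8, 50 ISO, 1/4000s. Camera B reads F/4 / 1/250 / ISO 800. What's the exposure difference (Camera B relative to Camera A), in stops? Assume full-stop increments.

7 stops brighter

Aperture: f/2.8 → f/4 — 1 stop stopped down (darker).
Shutter speed: 1/4000 → 1/2000 → 1/1000 → 1/500 → 1/250 — 4 stops slower (brighter).
ISO: 50 → 100 → 200 → 400 → 800 — 4 stops higher (brighter).
Net: −1 +4 +4 = +7 stops.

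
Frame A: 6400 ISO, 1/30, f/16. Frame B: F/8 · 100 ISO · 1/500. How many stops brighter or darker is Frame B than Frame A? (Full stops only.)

Aperture: f/16 → f/11 → f/8 — 2 stops opened up (brighter).
Shutter speed: 1/30 → 1/60 → 1/125 → 1/250 → 1/500 — 4 stops shorter (darker).
ISO: 6400 → 3200 → 1600 → 800 → 400 → 200 → 100 — 6 stops dropped (darker).
Net: +2 −4 −6 = −8 stops.

8 stops darker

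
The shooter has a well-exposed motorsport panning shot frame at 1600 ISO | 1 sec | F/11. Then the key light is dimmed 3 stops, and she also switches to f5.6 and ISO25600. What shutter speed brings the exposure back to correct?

1/8s

Scene light: 3 stops darker.
Aperture: f/11 → f/8 → f/5.6 — 2 stops larger aperture (brighter).
ISO: 1600 → 3200 → 6400 → 12800 → 25600 — 4 stops higher (brighter).
Net so far: 3 stops brighter. Shutter speed: 1 → 1/2 → 1/4 → 1/8.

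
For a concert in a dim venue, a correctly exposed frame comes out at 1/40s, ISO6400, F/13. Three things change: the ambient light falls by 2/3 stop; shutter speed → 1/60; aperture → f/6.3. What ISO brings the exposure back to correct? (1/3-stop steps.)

Scene light: 2/3 stop darker.
Shutter speed: 1/40 → 1/50 → 1/60 — 2/3 stop shorter (darker).
Aperture: f/13 → f/11 → f/10 → f/9 → f/8 → f/7.1 → f/6.3 — 2 stops wider (brighter).
Net so far: 2/3 stop brighter. ISO: 6400 → 5000 → 4000.

ISO 4000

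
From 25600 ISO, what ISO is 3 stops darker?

ISO 3200

ISO: 25600 → 12800 → 6400 → 3200 — 3 stops dropped (darker).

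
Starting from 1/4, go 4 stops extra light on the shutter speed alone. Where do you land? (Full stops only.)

Shutter speed: 1/4 → 1/2 → 1 → 2 → 4 — 4 stops slower (brighter).

4 s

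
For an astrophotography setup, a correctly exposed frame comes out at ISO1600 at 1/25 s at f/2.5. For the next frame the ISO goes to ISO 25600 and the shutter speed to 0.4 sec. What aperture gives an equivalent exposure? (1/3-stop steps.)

f/32

ISO: 1600 → 2000 → 2500 → 3200 → 4000 → 5000 → 6400 → 8000 → 10000 → 12800 → 16000 → 20000 → 25600 — 4 stops higher (brighter).
Shutter speed: 1/25 → 1/20 → 1/15 → 1/13 → 1/10 → 1/8 → 1/6 → 1/5 → 1/4 → 0.3 → 0.4 — 3 1/3 stops longer (brighter).
Net change so far: 7 1/3 stops brighter. Offset with the aperture: f/2.5 → f/2.8 → f/3.2 → f/3.5 → f/4 → f/4.5 → f/5 → f/5.6 → f/6.3 → f/7.1 → f/8 → f/9 → f/10 → f/11 → f/13 → f/14 → f/16 → f/18 → f/20 → f/22 → f/25 → f/29 → f/32.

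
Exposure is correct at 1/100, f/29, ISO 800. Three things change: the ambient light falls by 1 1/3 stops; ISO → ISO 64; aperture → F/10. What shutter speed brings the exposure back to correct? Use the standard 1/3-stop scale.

1/25s

Scene light: 1 1/3 stops darker.
ISO: 800 → 640 → 500 → 400 → 320 → 250 → 200 → 160 → 125 → 100 → 80 → 64 — 3 2/3 stops lower (darker).
Aperture: f/29 → f/25 → f/22 → f/20 → f/18 → f/16 → f/14 → f/13 → f/11 → f/10 — 3 stops opened up (brighter).
Net so far: 2 stops darker. Shutter speed: 1/100 → 1/80 → 1/60 → 1/50 → 1/40 → 1/30 → 1/25.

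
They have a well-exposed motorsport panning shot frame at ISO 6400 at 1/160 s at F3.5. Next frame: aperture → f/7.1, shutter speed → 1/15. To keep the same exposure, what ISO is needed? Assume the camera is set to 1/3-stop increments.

ISO 2500

Aperture: f/3.5 → f/4 → f/4.5 → f/5 → f/5.6 → f/6.3 → f/7.1 — 2 stops smaller aperture (darker).
Shutter speed: 1/160 → 1/125 → 1/100 → 1/80 → 1/60 → 1/50 → 1/40 → 1/30 → 1/25 → 1/20 → 1/15 — 3 1/3 stops longer (brighter).
Net change so far: 1 1/3 stops brighter. Offset with the ISO: 6400 → 5000 → 4000 → 3200 → 2500.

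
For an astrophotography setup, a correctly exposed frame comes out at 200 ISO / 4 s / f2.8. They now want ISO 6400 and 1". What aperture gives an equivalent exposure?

ISO: 200 → 400 → 800 → 1600 → 3200 → 6400 — 5 stops higher (brighter).
Shutter speed: 4 → 2 → 1 — 2 stops shorter (darker).
Net change so far: 3 stops brighter. Offset with the aperture: f/2.8 → f/4 → f/5.6 → f/8.

f/8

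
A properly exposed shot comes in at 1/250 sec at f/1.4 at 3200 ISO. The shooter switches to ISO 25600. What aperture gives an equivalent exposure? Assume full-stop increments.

f/4

ISO: 3200 → 6400 → 12800 → 25600 — 3 stops higher (brighter).
Need 3 stops darker from the aperture: f/1.4 → f/2 → f/2.8 → f/4.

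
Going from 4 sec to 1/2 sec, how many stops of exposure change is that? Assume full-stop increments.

3 stops

4 → 2 → 1 → 1/2 — count the steps: 3 stops.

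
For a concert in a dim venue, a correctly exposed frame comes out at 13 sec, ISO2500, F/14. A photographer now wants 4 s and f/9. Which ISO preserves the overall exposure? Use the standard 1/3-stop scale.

Shutter speed: 13 → 10 → 8 → 6 → 5 → 4 — 1 2/3 stops faster (darker).
Aperture: f/14 → f/13 → f/11 → f/10 → f/9 — 1 1/3 stops wider (brighter).
Net change so far: 1/3 stop darker. Offset with the ISO: 2500 → 3200.

ISO 3200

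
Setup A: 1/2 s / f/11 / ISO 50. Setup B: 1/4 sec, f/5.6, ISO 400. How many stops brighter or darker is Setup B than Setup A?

4 stops brighter

Aperture: f/11 → f/8 → f/5.6 — 2 stops larger aperture (brighter).
Shutter speed: 1/2 → 1/4 — 1 stop faster (darker).
ISO: 50 → 100 → 200 → 400 — 3 stops raised (brighter).
Net: +2 −1 +3 = +4 stops.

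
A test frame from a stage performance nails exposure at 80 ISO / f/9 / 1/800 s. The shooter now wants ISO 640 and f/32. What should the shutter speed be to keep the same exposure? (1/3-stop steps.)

1/500s

ISO: 80 → 100 → 125 → 160 → 200 → 250 → 320 → 400 → 500 → 640 — 3 stops raised (brighter).
Aperture: f/9 → f/10 → f/11 → f/13 → f/14 → f/16 → f/18 → f/20 → f/22 → f/25 → f/29 → f/32 — 3 2/3 stops narrower (darker).
Net change so far: 2/3 stop darker. Offset with the shutter speed: 1/800 → 1/640 → 1/500.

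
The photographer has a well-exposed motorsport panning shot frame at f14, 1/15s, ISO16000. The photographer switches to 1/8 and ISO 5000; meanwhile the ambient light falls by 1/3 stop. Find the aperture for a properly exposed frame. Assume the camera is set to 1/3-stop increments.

f/10

Scene light: 1/3 stop darker.
Shutter speed: 1/15 → 1/13 → 1/10 → 1/8 — 1 stop longer (brighter).
ISO: 16000 → 12800 → 10000 → 8000 → 6400 → 5000 — 1 2/3 stops dropped (darker).
Net so far: 1 stop darker. Aperture: f/14 → f/13 → f/11 → f/10.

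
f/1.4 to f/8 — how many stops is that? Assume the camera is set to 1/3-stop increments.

f/1.4 → f/1.6 → f/1.8 → f/2 → f/2.2 → f/2.5 → f/2.8 → f/3.2 → f/3.5 → f/4 → f/4.5 → f/5 → f/5.6 → f/6.3 → f/7.1 → f/8 — count the steps: 15 third-stops = 5 stops.

5 stops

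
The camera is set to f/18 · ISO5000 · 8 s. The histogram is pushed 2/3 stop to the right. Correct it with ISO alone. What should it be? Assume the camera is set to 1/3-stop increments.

ISO 3200

Overexposed by 2/3 stop → need 2/3 stop darker.
ISO: 5000 → 4000 → 3200.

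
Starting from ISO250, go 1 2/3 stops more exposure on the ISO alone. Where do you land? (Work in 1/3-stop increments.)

ISO 800

ISO: 250 → 320 → 400 → 500 → 640 → 800 — 1 2/3 stops higher (brighter).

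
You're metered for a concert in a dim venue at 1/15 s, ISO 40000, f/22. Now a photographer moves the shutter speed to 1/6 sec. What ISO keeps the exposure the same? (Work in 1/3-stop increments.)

ISO 16000

Shutter speed: 1/15 → 1/13 → 1/10 → 1/8 → 1/6 — 1 1/3 stops longer (brighter).
Need 1 1/3 stops darker from the ISO: 40000 → 32000 → 25600 → 20000 → 16000.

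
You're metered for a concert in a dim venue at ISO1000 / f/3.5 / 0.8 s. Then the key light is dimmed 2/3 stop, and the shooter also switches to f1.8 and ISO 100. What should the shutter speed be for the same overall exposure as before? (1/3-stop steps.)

3.2 s

Scene light: 2/3 stop darker.
Aperture: f/3.5 → f/3.2 → f/2.8 → f/2.5 → f/2.2 → f/2 → f/1.8 — 2 stops opened up (brighter).
ISO: 1000 → 800 → 640 → 500 → 400 → 320 → 250 → 200 → 160 → 125 → 100 — 3 1/3 stops dropped (darker).
Net so far: 2 stops darker. Shutter speed: 0.8 → 1 → 1.3 → 1.6 → 2 → 2.5 → 3.2.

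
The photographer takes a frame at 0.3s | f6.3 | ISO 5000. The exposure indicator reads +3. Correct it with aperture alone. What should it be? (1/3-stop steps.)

Overexposed by 3 stops → need 3 stops darker.
Aperture: f/6.3 → f/7.1 → f/8 → f/9 → f/10 → f/11 → f/13 → f/14 → f/16 → f/18.

f/18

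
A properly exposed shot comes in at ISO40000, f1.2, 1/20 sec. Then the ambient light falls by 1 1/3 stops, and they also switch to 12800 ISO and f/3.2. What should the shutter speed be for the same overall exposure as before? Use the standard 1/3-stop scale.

Scene light: 1 1/3 stops darker.
ISO: 40000 → 32000 → 25600 → 20000 → 16000 → 12800 — 1 2/3 stops dropped (darker).
Aperture: f/1.2 → f/1.4 → f/1.6 → f/1.8 → f/2 → f/2.2 → f/2.5 → f/2.8 → f/3.2 — 2 2/3 stops stopped down (darker).
Net so far: 5 2/3 stops darker. Shutter speed: 1/20 → 1/15 → 1/13 → 1/10 → 1/8 → 1/6 → 1/5 → 1/4 → 0.3 → 0.4 → 0.5 → 0.6 → 0.8 → 1 → 1.3 → 1.6 → 2 → 2.5.

2.5 s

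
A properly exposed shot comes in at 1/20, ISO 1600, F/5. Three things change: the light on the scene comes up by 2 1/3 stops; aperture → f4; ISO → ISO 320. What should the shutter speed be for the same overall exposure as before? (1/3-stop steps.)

1/30s

Scene light: 2 1/3 stops brighter.
Aperture: f/5 → f/4.5 → f/4 — 2/3 stop opened up (brighter).
ISO: 1600 → 1250 → 1000 → 800 → 640 → 500 → 400 → 320 — 2 1/3 stops dropped (darker).
Net so far: 2/3 stop brighter. Shutter speed: 1/20 → 1/25 → 1/30.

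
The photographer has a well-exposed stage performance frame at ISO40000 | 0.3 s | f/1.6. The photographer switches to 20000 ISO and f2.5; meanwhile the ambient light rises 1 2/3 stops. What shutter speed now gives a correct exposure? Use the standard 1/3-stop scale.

0.5 s

Scene light: 1 2/3 stops brighter.
ISO: 40000 → 32000 → 25600 → 20000 — 1 stop dropped (darker).
Aperture: f/1.6 → f/1.8 → f/2 → f/2.2 → f/2.5 — 1 1/3 stops smaller aperture (darker).
Net so far: 2/3 stop darker. Shutter speed: 0.3 → 0.4 → 0.5.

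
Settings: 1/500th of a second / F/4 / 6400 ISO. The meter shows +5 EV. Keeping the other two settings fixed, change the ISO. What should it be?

ISO 200

Overexposed by 5 stops → need 5 stops darker.
ISO: 6400 → 3200 → 1600 → 800 → 400 → 200.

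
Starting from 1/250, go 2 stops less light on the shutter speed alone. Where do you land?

Shutter speed: 1/250 → 1/500 → 1/1000 — 2 stops faster (darker).

1/1000s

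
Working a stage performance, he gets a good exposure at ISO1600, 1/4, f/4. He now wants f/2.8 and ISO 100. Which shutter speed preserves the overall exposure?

Aperture: f/4 → f/2.8 — 1 stop larger aperture (brighter).
ISO: 1600 → 800 → 400 → 200 → 100 — 4 stops dropped (darker).
Net change so far: 3 stops darker. Offset with the shutter speed: 1/4 → 1/2 → 1 → 2.

2 s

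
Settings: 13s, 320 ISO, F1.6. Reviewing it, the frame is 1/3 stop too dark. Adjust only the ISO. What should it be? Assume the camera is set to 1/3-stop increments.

Underexposed by 1/3 stop → need 1/3 stop brighter.
ISO: 320 → 400.

ISO 400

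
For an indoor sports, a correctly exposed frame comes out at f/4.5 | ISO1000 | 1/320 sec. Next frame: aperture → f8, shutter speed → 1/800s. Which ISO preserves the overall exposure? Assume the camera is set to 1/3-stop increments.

Aperture: f/4.5 → f/5 → f/5.6 → f/6.3 → f/7.1 → f/8 — 1 2/3 stops stopped down (darker).
Shutter speed: 1/320 → 1/400 → 1/500 → 1/640 → 1/800 — 1 1/3 stops faster (darker).
Net change so far: 3 stops darker. Offset with the ISO: 1000 → 1250 → 1600 → 2000 → 2500 → 3200 → 4000 → 5000 → 6400 → 8000.

ISO 8000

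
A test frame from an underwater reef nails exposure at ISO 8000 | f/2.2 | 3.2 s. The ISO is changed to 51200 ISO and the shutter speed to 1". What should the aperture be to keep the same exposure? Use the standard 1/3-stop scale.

ISO: 8000 → 10000 → 12800 → 16000 → 20000 → 25600 → 32000 → 40000 → 51200 — 2 2/3 stops raised (brighter).
Shutter speed: 3.2 → 2.5 → 2 → 1.6 → 1.3 → 1 — 1 2/3 stops faster (darker).
Net change so far: 1 stop brighter. Offset with the aperture: f/2.2 → f/2.5 → f/2.8 → f/3.2.

f/3.2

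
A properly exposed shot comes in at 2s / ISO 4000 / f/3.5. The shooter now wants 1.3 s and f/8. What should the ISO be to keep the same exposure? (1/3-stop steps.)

Shutter speed: 2 → 1.6 → 1.3 — 2/3 stop faster (darker).
Aperture: f/3.5 → f/4 → f/4.5 → f/5 → f/5.6 → f/6.3 → f/7.1 → f/8 — 2 1/3 stops narrower (darker).
Net change so far: 3 stops darker. Offset with the ISO: 4000 → 5000 → 6400 → 8000 → 10000 → 12800 → 16000 → 20000 → 25600 → 32000.

ISO 32000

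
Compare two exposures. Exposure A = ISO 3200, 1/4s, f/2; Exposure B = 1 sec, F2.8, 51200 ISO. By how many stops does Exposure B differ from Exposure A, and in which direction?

Aperture: f/2 → f/2.8 — 1 stop narrower (darker).
Shutter speed: 1/4 → 1/2 → 1 — 2 stops slower (brighter).
ISO: 3200 → 6400 → 12800 → 25600 → 51200 — 4 stops raised (brighter).
Net: −1 +2 +4 = +5 stops.

5 stops brighter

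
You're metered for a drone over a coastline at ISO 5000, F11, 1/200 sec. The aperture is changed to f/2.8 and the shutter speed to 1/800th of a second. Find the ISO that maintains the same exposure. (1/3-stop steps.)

Aperture: f/11 → f/10 → f/9 → f/8 → f/7.1 → f/6.3 → f/5.6 → f/5 → f/4.5 → f/4 → f/3.5 → f/3.2 → f/2.8 — 4 stops wider (brighter).
Shutter speed: 1/200 → 1/250 → 1/320 → 1/400 → 1/500 → 1/640 → 1/800 — 2 stops faster (darker).
Net change so far: 2 stops brighter. Offset with the ISO: 5000 → 4000 → 3200 → 2500 → 2000 → 1600 → 1250.

ISO 1250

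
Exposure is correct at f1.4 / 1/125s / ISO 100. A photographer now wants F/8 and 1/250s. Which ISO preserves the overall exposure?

Aperture: f/1.4 → f/2 → f/2.8 → f/4 → f/5.6 → f/8 — 5 stops smaller aperture (darker).
Shutter speed: 1/125 → 1/250 — 1 stop shorter (darker).
Net change so far: 6 stops darker. Offset with the ISO: 100 → 200 → 400 → 800 → 1600 → 3200 → 6400.

ISO 6400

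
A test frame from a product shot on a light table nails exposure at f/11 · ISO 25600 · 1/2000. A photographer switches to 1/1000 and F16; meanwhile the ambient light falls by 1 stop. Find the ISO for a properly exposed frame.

ISO 51200

Scene light: 1 stop darker.
Shutter speed: 1/2000 → 1/1000 — 1 stop slower (brighter).
Aperture: f/11 → f/16 — 1 stop stopped down (darker).
Net so far: 1 stop darker. ISO: 25600 → 51200.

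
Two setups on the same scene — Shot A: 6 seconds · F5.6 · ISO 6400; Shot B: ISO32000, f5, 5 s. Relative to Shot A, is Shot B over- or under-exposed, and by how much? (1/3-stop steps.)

Aperture: f/5.6 → f/5 — 1/3 stop wider (brighter).
Shutter speed: 6 → 5 — 1/3 stop faster (darker).
ISO: 6400 → 8000 → 10000 → 12800 → 16000 → 20000 → 25600 → 32000 — 2 1/3 stops higher (brighter).
Net: +1/3 −1/3 +2 1/3 = +2 1/3 stops.

2 1/3 stops brighter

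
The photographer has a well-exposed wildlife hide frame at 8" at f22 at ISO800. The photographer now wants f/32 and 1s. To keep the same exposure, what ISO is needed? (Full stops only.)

Aperture: f/22 → f/32 — 1 stop smaller aperture (darker).
Shutter speed: 8 → 4 → 2 → 1 — 3 stops shorter (darker).
Net change so far: 4 stops darker. Offset with the ISO: 800 → 1600 → 3200 → 6400 → 12800.

ISO 12800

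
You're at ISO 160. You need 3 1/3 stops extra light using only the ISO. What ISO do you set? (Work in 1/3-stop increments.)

ISO 1600

ISO: 160 → 200 → 250 → 320 → 400 → 500 → 640 → 800 → 1000 → 1250 → 1600 — 3 1/3 stops higher (brighter).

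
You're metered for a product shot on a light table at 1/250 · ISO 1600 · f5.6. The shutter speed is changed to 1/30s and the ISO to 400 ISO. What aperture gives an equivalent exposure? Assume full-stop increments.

f/8

Shutter speed: 1/250 → 1/125 → 1/60 → 1/30 — 3 stops slower (brighter).
ISO: 1600 → 800 → 400 — 2 stops lower (darker).
Net change so far: 1 stop brighter. Offset with the aperture: f/5.6 → f/8.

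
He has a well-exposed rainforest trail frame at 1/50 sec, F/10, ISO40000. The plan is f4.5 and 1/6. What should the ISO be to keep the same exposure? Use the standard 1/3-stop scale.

Aperture: f/10 → f/9 → f/8 → f/7.1 → f/6.3 → f/5.6 → f/5 → f/4.5 — 2 1/3 stops larger aperture (brighter).
Shutter speed: 1/50 → 1/40 → 1/30 → 1/25 → 1/20 → 1/15 → 1/13 → 1/10 → 1/8 → 1/6 — 3 stops slower (brighter).
Net change so far: 5 1/3 stops brighter. Offset with the ISO: 40000 → 32000 → 25600 → 20000 → 16000 → 12800 → 10000 → 8000 → 6400 → 5000 → 4000 → 3200 → 2500 → 2000 → 1600 → 1250 → 1000.

ISO 1000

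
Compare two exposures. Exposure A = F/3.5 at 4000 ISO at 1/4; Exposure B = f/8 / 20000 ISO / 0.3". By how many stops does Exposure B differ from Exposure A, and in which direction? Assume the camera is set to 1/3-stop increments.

Aperture: f/3.5 → f/4 → f/4.5 → f/5 → f/5.6 → f/6.3 → f/7.1 → f/8 — 2 1/3 stops smaller aperture (darker).
Shutter speed: 1/4 → 0.3 — 1/3 stop slower (brighter).
ISO: 4000 → 5000 → 6400 → 8000 → 10000 → 12800 → 16000 → 20000 — 2 1/3 stops raised (brighter).
Net: −2 1/3 +1/3 +2 1/3 = +1/3 stops.

1/3 stop brighter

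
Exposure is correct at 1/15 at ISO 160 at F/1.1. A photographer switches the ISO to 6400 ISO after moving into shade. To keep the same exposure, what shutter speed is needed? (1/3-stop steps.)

ISO: 160 → 200 → 250 → 320 → 400 → 500 → 640 → 800 → 1000 → 1250 → 1600 → 2000 → 2500 → 3200 → 4000 → 5000 → 6400 — 5 1/3 stops higher (brighter).
Need 5 1/3 stops darker from the shutter speed: 1/15 → 1/20 → 1/25 → 1/30 → 1/40 → 1/50 → 1/60 → 1/80 → 1/100 → 1/125 → 1/160 → 1/200 → 1/250 → 1/320 → 1/400 → 1/500 → 1/640.

1/640s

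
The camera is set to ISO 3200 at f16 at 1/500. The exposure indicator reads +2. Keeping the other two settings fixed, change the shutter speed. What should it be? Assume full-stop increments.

1/2000s

Overexposed by 2 stops → need 2 stops darker.
Shutter speed: 1/500 → 1/1000 → 1/2000.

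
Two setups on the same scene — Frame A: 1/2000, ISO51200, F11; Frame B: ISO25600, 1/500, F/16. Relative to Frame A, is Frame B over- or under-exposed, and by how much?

Aperture: f/11 → f/16 — 1 stop smaller aperture (darker).
Shutter speed: 1/2000 → 1/1000 → 1/500 — 2 stops slower (brighter).
ISO: 51200 → 25600 — 1 stop dropped (darker).
Net: −1 +2 −1 = 0 stops.

same exposure (0 stops)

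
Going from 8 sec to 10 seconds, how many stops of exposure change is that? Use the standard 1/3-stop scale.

8 → 10 — count the steps: 1 third-stops = 1/3 stop.

1/3 stop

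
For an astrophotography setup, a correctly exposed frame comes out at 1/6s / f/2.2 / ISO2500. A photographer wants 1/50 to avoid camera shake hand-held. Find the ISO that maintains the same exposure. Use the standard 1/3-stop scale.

ISO 20000

Shutter speed: 1/6 → 1/8 → 1/10 → 1/13 → 1/15 → 1/20 → 1/25 → 1/30 → 1/40 → 1/50 — 3 stops shorter (darker).
Need 3 stops brighter from the ISO: 2500 → 3200 → 4000 → 5000 → 6400 → 8000 → 10000 → 12800 → 16000 → 20000.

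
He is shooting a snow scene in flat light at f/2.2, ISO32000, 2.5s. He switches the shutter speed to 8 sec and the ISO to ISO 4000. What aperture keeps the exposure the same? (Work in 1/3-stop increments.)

Shutter speed: 2.5 → 3.2 → 4 → 5 → 6 → 8 — 1 2/3 stops slower (brighter).
ISO: 32000 → 25600 → 20000 → 16000 → 12800 → 10000 → 8000 → 6400 → 5000 → 4000 — 3 stops lower (darker).
Net change so far: 1 1/3 stops darker. Offset with the aperture: f/2.2 → f/2 → f/1.8 → f/1.6 → f/1.4.

f/1.4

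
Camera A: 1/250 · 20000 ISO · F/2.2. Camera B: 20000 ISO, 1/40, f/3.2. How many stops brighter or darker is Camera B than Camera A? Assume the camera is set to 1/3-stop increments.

Aperture: f/2.2 → f/2.5 → f/2.8 → f/3.2 — 1 stop smaller aperture (darker).
Shutter speed: 1/250 → 1/200 → 1/160 → 1/125 → 1/100 → 1/80 → 1/60 → 1/50 → 1/40 — 2 2/3 stops slower (brighter).
ISO: unchanged.
Net: −1 +2 2/3 = +1 2/3 stops.

1 2/3 stops brighter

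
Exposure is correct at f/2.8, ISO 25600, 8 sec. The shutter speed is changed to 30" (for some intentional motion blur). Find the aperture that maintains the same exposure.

Shutter speed: 8 → 15 → 30 — 2 stops slower (brighter).
Need 2 stops darker from the aperture: f/2.8 → f/4 → f/5.6.

f/5.6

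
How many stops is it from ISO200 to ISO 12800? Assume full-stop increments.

6 stops

200 → 400 → 800 → 1600 → 3200 → 6400 → 12800 — count the steps: 6 stops.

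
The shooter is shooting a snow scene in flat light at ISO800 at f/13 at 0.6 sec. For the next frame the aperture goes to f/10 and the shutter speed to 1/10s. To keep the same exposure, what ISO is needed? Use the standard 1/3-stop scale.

ISO 3200

Aperture: f/13 → f/11 → f/10 — 2/3 stop opened up (brighter).
Shutter speed: 0.6 → 0.5 → 0.4 → 0.3 → 1/4 → 1/5 → 1/6 → 1/8 → 1/10 — 2 2/3 stops faster (darker).
Net change so far: 2 stops darker. Offset with the ISO: 800 → 1000 → 1250 → 1600 → 2000 → 2500 → 3200.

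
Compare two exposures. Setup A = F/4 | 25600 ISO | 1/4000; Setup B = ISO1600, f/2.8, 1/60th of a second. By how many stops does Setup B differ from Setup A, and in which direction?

3 stops brighter

Aperture: f/4 → f/2.8 — 1 stop larger aperture (brighter).
Shutter speed: 1/4000 → 1/2000 → 1/1000 → 1/500 → 1/250 → 1/125 → 1/60 — 6 stops longer (brighter).
ISO: 25600 → 12800 → 6400 → 3200 → 1600 — 4 stops lower (darker).
Net: +1 +6 −4 = +3 stops.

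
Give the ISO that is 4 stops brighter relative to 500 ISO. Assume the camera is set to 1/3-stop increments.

ISO: 500 → 640 → 800 → 1000 → 1250 → 1600 → 2000 → 2500 → 3200 → 4000 → 5000 → 6400 → 8000 — 4 stops higher (brighter).

ISO 8000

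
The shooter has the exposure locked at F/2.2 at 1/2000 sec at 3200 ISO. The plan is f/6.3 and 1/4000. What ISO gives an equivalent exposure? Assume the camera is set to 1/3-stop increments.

ISO 51200

Aperture: f/2.2 → f/2.5 → f/2.8 → f/3.2 → f/3.5 → f/4 → f/4.5 → f/5 → f/5.6 → f/6.3 — 3 stops stopped down (darker).
Shutter speed: 1/2000 → 1/2500 → 1/3200 → 1/4000 — 1 stop shorter (darker).
Net change so far: 4 stops darker. Offset with the ISO: 3200 → 4000 → 5000 → 6400 → 8000 → 10000 → 12800 → 16000 → 20000 → 25600 → 32000 → 40000 → 51200.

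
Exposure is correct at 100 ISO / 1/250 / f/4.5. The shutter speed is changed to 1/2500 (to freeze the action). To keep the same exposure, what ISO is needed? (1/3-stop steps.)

ISO 1000

Shutter speed: 1/250 → 1/320 → 1/400 → 1/500 → 1/640 → 1/800 → 1/1000 → 1/1250 → 1/1600 → 1/2000 → 1/2500 — 3 1/3 stops faster (darker).
Need 3 1/3 stops brighter from the ISO: 100 → 125 → 160 → 200 → 250 → 320 → 400 → 500 → 640 → 800 → 1000.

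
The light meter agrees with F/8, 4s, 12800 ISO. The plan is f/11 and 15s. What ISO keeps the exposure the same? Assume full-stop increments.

ISO 6400

Aperture: f/8 → f/11 — 1 stop narrower (darker).
Shutter speed: 4 → 8 → 15 — 2 stops slower (brighter).
Net change so far: 1 stop brighter. Offset with the ISO: 12800 → 6400.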